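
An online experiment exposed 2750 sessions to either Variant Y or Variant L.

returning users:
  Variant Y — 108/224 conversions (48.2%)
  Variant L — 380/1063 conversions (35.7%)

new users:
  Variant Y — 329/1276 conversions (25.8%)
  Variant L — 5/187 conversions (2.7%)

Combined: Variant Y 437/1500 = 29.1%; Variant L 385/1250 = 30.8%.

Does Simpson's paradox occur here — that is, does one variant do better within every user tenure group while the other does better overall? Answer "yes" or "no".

Within each user tenure level (returning users 48.2% vs 35.7%; new users 25.8% vs 2.7%), Variant Y has the higher rate every time. Pooled: 29.1% vs 30.8% — Variant L has the higher rate overall. The two comparisons disagree.

yes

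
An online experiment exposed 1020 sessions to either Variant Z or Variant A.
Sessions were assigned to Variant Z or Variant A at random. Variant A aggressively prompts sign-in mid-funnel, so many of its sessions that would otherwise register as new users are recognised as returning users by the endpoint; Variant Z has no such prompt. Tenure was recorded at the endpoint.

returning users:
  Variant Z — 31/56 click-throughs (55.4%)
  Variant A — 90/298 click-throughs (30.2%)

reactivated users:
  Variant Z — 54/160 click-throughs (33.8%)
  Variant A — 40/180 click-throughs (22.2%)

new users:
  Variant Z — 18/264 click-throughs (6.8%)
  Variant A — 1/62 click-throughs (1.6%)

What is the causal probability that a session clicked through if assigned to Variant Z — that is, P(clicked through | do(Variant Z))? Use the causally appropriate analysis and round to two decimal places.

The distribution of user tenure is itself part of what the variant does — it is an intermediate outcome. Holding it fixed would remove that part of the effect; the total effect is the pooled difference.
So P(outcome | do(Variant Z)) is just the pooled rate for Variant Z: 103/480 = 0.215.

0.21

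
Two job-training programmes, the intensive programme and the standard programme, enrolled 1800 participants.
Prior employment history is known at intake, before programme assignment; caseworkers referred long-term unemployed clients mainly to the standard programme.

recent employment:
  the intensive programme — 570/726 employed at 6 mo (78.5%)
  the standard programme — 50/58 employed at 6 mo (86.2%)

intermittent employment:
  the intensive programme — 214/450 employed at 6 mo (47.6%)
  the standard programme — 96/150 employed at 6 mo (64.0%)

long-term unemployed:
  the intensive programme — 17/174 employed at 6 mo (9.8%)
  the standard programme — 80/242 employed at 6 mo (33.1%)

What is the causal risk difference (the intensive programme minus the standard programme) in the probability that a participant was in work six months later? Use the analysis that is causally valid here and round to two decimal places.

-0.14

The stratified and pooled comparisons disagree (the standard programme wins within each prior employment history; the intensive programme wins overall), so the answer turns on the causal role of prior employment history.
Prior employment history is set before the programme has any effect — it is not caused by the programme — and it independently drives the outcome. That makes it a confounder, so the causal comparison is within prior employment history levels.
Adjusting over the population distribution of prior employment history: 0.436·(0.785−0.862) + 0.333·(0.476−0.640) + 0.231·(0.098−0.331) = -0.142.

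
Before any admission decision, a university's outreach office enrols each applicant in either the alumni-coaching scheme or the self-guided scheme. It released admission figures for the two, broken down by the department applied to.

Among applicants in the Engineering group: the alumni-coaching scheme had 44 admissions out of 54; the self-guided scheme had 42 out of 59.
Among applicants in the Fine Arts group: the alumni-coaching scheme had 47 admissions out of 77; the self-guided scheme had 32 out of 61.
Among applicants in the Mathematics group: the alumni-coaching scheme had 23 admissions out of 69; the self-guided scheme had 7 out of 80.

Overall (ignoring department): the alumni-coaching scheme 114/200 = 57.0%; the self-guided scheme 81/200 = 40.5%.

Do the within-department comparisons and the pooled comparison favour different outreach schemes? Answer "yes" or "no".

Within each department level (Engineering 81.5% vs 71.2%; Fine Arts 61.0% vs 52.5%; Mathematics 33.3% vs 8.8%), the alumni-coaching scheme has the higher rate every time. Pooled: 57.0% vs 40.5% — the alumni-coaching scheme has the higher rate overall. They agree.

no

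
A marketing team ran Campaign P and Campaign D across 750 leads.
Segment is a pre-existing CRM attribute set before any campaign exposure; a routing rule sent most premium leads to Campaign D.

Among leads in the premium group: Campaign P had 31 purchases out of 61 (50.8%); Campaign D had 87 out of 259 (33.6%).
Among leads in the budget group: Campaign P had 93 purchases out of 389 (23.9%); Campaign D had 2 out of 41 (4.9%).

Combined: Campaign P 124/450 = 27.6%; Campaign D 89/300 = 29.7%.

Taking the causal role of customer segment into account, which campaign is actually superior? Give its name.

The customer segment-specific comparison favours Campaign P throughout, but the pooled figures favour Campaign D. The question is whether to condition on customer segment.
Customer segment differs across campaigns for reasons unrelated to any effect of the campaign itself, and it separately predicts the outcome — a classic confounder. We must compare within customer segment levels.
Within each level — premium: 50.8% vs 33.6%; budget: 23.9% vs 4.9% — Campaign P is higher every time.

Campaign P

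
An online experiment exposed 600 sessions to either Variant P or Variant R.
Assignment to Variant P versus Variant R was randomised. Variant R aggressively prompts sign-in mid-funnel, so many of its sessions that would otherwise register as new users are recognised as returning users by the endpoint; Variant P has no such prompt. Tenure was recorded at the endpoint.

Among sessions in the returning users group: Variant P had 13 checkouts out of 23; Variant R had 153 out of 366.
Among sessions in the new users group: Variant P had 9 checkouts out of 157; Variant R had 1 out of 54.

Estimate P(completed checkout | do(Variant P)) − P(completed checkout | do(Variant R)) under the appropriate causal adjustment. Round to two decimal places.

-0.24

The stratified and pooled comparisons disagree (Variant P wins within each user tenure; Variant R wins overall), so the answer turns on the causal role of user tenure.
User tenure here is a post-treatment variable shaped by the variant; conditioning on it would introduce bias rather than remove it. The overall comparison is the causal one.
The causal difference is the pooled difference: 0.122 − 0.367 = -0.244.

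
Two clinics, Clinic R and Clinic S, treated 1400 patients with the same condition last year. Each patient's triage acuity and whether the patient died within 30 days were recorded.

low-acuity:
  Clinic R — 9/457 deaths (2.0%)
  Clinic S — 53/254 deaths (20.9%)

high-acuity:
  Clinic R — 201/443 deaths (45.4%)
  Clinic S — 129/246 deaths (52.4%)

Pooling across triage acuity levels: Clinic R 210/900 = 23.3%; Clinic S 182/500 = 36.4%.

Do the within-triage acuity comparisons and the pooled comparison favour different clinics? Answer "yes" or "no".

no

Within each triage acuity level (low-acuity 2.0% vs 20.9%; high-acuity 45.4% vs 52.4%), Clinic R has the lower rate every time. Pooled: 23.3% vs 36.4% — Clinic R has the lower rate overall. They agree.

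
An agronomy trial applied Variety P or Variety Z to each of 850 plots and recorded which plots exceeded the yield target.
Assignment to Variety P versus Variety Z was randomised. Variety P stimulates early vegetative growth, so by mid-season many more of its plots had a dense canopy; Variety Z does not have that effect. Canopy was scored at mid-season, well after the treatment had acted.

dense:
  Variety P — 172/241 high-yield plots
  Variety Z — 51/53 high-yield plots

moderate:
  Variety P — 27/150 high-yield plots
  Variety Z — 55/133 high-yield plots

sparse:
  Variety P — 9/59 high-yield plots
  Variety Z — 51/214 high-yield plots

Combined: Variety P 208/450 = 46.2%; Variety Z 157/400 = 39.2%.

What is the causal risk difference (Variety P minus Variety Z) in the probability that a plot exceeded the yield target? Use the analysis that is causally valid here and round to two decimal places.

Within every mid-season canopy level Variety Z has the higher rate, yet pooled Variety P does — Simpson's reversal.
The distribution of mid-season canopy is itself part of what the variety does — it is an intermediate outcome. Holding it fixed would remove that part of the effect; the total effect is the pooled difference.
The causal difference is the pooled difference: 0.462 − 0.393 = +0.070.

+0.07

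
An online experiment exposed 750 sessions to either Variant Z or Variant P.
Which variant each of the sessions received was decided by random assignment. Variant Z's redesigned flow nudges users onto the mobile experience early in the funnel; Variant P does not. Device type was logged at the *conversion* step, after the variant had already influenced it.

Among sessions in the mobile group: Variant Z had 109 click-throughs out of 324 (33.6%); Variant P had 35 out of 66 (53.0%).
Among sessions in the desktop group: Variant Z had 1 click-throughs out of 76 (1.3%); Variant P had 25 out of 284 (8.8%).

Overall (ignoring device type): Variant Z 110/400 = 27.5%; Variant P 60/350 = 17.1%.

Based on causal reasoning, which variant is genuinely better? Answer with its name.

Variant Z

The distribution of device type is itself part of what the variant does — it is an intermediate outcome. Holding it fixed would remove that part of the effect; the total effect is the pooled difference.
Pooled: Variant Z 27.5% vs Variant P 17.1%; Variant Z is higher overall.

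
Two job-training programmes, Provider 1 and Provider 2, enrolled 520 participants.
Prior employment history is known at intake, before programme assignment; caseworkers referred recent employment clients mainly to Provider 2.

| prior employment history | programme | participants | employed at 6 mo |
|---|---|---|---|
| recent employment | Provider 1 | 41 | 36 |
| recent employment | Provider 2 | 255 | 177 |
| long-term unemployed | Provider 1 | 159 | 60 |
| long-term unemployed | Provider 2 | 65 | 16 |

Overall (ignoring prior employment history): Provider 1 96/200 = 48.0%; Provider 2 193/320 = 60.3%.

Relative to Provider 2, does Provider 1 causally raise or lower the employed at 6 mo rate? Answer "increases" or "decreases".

increases

Prior employment history satisfies the back-door criterion: it is not a descendant of the programme, and it blocks the spurious path from programme to outcome. Adjusting for it (i.e., using the within-prior employment history rates) gives the causal effect.
Within each level — recent employment: 87.8% vs 69.4%; long-term unemployed: 37.7% vs 24.6% — Provider 1 is higher every time.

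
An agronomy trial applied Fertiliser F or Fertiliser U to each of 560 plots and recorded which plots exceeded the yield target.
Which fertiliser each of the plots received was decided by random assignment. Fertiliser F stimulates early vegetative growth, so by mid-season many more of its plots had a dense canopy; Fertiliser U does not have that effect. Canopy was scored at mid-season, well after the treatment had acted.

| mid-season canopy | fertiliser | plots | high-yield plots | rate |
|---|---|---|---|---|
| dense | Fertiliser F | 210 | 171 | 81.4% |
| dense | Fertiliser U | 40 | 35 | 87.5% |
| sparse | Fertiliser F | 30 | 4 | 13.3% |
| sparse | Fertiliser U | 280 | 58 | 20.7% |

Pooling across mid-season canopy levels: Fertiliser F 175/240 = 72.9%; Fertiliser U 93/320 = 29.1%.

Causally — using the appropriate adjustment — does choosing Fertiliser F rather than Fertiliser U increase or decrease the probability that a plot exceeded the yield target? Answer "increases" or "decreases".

increases

The mid-season canopy-specific comparison favours Fertiliser U throughout, but the pooled figures favour Fertiliser F. The question is whether to condition on mid-season canopy.
Because the fertiliser influences mid-season canopy, mid-season canopy is a post-treatment mediator, not a confounder. Stratifying on it would bias the estimate; the causal effect is the crude pooled difference.
Pooled: Fertiliser F 72.9% vs Fertiliser U 29.1%; Fertiliser F is higher overall.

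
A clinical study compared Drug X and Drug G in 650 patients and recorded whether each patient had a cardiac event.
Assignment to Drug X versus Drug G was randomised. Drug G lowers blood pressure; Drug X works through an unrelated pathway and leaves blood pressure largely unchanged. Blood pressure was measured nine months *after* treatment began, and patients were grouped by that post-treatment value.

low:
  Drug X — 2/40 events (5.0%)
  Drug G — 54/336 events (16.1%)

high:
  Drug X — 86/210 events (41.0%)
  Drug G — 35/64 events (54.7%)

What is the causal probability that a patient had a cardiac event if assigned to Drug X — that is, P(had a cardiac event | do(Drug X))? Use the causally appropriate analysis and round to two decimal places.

0.35

Because the drug influences blood pressure, blood pressure is a post-treatment mediator, not a confounder. Stratifying on it would bias the estimate; the causal effect is the crude pooled difference.
So P(outcome | do(Drug X)) is just the pooled rate for Drug X: 88/250 = 0.352.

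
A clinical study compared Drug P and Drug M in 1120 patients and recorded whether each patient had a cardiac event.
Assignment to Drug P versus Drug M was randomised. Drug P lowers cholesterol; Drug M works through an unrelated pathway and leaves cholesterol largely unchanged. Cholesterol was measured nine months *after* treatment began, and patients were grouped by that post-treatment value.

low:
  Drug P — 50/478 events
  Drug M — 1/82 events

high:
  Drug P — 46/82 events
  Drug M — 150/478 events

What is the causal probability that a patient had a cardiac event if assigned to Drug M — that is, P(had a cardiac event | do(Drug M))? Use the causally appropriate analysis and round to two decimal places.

0.27

Stratifying would compare drugs among patients the drugs themselves sorted into cholesterol groups — a form of selection on an intermediate. The unconditioned pooled rates give the total causal effect.
So P(outcome | do(Drug M)) is just the pooled rate for Drug M: 151/560 = 0.270.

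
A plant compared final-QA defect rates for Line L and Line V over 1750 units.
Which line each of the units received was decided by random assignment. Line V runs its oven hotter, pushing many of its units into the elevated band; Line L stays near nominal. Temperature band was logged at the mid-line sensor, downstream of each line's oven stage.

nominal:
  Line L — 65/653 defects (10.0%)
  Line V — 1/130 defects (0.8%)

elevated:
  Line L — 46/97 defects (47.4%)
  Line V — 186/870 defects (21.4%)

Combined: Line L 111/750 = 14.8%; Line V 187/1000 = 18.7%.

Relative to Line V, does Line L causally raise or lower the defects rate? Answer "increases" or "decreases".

decreases

In-process temperature band is downstream of the line. One should not condition on a consequence of treatment, so the overall rates are the right comparison.
Pooled: Line L 14.8% vs Line V 18.7%; Line L is lower overall.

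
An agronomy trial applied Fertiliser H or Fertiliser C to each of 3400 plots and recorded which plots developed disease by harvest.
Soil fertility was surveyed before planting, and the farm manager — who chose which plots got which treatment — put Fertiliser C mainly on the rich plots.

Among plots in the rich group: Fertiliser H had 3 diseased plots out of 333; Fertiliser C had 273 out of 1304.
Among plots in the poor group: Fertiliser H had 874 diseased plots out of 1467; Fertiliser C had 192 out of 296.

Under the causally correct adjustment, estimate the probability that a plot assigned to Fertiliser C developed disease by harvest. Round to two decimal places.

Within every soil fertility level Fertiliser H has the lower rate, yet pooled Fertiliser C does — Simpson's reversal.
The imbalance in soil fertility arose from how plots were allocated, not from anything the fertiliser did; and soil fertility independently affects the outcome. The pooled gap is confounded — condition on soil fertility.
Standardising Fertiliser C to the population soil fertility mix: 0.481·273/1304 + 0.519·192/296 = 0.437.

0.44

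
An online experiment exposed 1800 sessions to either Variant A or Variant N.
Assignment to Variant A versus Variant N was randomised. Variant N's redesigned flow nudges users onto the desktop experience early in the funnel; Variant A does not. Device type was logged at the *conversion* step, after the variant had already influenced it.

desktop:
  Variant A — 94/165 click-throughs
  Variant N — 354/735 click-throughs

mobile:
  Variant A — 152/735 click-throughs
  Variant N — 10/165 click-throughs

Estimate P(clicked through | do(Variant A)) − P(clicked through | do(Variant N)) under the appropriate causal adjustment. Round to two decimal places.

The stratified and pooled comparisons disagree (Variant A wins within each device type; Variant N wins overall), so the answer turns on the causal role of device type.
Device type is downstream of the variant. One should not condition on a consequence of treatment, so the overall rates are the right comparison.
The causal difference is the pooled difference: 0.273 − 0.404 = -0.131.

-0.13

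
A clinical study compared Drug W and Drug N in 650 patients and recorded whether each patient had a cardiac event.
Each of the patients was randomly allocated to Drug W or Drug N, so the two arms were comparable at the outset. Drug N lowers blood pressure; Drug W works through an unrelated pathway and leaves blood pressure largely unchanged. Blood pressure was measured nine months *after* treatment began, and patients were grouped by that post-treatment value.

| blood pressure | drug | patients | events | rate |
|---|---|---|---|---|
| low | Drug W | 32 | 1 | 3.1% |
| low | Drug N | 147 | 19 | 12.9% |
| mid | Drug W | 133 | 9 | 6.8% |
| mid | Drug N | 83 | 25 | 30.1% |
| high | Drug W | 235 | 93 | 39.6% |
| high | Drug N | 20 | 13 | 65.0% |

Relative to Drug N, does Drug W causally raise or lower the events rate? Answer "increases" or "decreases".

increases

The blood pressure-specific comparison favours Drug W throughout, but the pooled figures favour Drug N. The question is whether to condition on blood pressure.
Blood pressure lies on the pathway drug → blood pressure → outcome, so adjusting for it blocks the indirect effect. For the total causal effect of drug, use the unadjusted pooled rates.
Pooled: Drug W 25.8% vs Drug N 22.8%; Drug N is lower overall.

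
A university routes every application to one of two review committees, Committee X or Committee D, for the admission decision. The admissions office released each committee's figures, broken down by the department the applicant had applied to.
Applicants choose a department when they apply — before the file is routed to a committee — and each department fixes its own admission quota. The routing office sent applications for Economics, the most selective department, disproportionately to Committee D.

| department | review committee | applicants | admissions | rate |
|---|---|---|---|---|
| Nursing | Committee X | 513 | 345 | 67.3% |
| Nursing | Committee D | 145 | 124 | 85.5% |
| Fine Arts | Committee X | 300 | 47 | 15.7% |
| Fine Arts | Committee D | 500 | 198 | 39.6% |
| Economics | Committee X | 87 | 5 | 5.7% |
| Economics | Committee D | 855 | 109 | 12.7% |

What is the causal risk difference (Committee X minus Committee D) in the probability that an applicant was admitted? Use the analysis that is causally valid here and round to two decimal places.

-0.16

Department differs across review committees for reasons unrelated to any effect of the review committee itself, and it separately predicts the outcome — a classic confounder. We must compare within department levels.
Adjusting over the population distribution of department: 0.274·(0.673−0.855) + 0.333·(0.157−0.396) + 0.393·(0.057−0.127) = -0.157.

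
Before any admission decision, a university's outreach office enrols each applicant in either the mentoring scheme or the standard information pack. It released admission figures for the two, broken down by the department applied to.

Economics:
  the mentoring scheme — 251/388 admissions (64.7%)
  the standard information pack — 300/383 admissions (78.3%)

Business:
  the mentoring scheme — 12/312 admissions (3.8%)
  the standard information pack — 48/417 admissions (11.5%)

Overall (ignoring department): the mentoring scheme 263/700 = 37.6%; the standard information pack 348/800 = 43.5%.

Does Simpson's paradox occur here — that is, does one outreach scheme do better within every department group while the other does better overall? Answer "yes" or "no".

no

Within each department level (Economics 64.7% vs 78.3%; Business 3.8% vs 11.5%), the standard information pack has the higher rate every time. Pooled: 37.6% vs 43.5% — the standard information pack has the higher rate overall. They agree.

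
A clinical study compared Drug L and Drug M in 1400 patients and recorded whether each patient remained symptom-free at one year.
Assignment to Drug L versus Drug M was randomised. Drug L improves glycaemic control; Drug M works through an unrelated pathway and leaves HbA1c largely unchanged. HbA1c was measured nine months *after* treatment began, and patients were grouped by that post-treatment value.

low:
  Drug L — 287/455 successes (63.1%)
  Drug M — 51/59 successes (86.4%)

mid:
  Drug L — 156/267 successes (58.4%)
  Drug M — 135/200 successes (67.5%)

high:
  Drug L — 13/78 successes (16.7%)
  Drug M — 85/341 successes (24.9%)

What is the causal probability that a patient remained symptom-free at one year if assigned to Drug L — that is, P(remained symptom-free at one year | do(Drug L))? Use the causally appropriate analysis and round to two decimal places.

Because the drug influences HbA1c, HbA1c is a post-treatment mediator, not a confounder. Stratifying on it would bias the estimate; the causal effect is the crude pooled difference.
So P(outcome | do(Drug L)) is just the pooled rate for Drug L: 456/800 = 0.570.

0.57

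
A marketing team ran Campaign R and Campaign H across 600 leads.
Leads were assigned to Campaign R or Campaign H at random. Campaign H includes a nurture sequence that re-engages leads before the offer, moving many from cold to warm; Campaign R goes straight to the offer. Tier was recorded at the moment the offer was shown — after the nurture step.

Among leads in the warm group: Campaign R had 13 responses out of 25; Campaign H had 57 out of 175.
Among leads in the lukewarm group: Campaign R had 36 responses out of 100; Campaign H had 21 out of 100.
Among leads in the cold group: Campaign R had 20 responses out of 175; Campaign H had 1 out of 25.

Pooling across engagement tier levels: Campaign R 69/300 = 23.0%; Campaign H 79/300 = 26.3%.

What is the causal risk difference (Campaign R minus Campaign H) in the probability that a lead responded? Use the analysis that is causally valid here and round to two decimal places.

Campaign R is higher inside every engagement tier stratum but Campaign H is higher in aggregate. Whether to stratify depends on how engagement tier relates to the campaign.
Because the campaign influences engagement tier, engagement tier is a post-treatment mediator, not a confounder. Stratifying on it would bias the estimate; the causal effect is the crude pooled difference.
The causal difference is the pooled difference: 0.230 − 0.263 = -0.033.

-0.03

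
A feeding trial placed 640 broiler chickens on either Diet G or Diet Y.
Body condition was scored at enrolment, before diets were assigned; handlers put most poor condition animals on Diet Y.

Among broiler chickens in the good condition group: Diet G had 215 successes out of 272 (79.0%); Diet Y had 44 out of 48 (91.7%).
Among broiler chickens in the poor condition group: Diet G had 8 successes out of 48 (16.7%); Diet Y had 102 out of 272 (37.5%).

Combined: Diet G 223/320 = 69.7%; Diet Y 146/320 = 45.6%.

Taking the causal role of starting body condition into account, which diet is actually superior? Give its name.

Within every starting body condition level Diet Y has the higher rate, yet pooled Diet G does — Simpson's reversal.
Here starting body condition is a common cause — it drives both which diet a case falls under and the outcome. The crude comparison mixes populations; the stratum-specific rates are the causally relevant ones.
Within each level — good condition: 79.0% vs 91.7%; poor condition: 16.7% vs 37.5% — Diet Y is higher every time.

Diet Y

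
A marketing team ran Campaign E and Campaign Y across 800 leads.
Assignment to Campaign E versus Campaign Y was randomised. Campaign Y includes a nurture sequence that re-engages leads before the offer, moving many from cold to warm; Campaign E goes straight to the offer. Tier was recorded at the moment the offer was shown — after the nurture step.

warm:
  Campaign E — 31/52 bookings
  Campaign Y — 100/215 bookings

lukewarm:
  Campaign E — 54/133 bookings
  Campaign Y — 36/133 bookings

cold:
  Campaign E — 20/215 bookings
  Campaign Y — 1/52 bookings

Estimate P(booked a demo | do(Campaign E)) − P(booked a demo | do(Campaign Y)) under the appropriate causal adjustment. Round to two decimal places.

Within every engagement tier level Campaign E has the higher rate, yet pooled Campaign Y does — Simpson's reversal.
Engagement tier is downstream of the campaign. One should not condition on a consequence of treatment, so the overall rates are the right comparison.
The causal difference is the pooled difference: 0.263 − 0.343 = -0.080.

-0.08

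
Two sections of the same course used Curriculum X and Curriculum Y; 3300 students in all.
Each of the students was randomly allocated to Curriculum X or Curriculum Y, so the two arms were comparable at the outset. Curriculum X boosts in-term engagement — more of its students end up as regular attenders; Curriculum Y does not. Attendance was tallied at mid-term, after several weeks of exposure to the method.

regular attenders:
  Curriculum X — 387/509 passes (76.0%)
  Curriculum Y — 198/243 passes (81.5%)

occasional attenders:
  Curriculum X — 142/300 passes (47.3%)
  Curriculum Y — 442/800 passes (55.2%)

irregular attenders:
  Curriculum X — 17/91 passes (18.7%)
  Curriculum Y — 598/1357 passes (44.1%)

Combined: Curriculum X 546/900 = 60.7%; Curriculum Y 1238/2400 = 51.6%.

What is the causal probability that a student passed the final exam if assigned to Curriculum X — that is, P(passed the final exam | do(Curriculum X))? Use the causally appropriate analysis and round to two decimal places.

0.61

The mid-term attendance-specific comparison favours Curriculum Y throughout, but the pooled figures favour Curriculum X. The question is whether to condition on mid-term attendance.
Stratifying would compare teaching methods among students the teaching methods themselves sorted into mid-term attendance groups — a form of selection on an intermediate. The unconditioned pooled rates give the total causal effect.
So P(outcome | do(Curriculum X)) is just the pooled rate for Curriculum X: 546/900 = 0.607.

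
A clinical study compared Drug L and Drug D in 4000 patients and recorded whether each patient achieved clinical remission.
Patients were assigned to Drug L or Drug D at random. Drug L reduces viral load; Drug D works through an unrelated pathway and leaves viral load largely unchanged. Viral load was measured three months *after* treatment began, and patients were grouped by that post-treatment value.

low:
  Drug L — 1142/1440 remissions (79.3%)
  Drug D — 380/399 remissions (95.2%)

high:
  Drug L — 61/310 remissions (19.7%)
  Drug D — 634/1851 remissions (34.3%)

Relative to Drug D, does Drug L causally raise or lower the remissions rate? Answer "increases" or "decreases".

Within every viral load level Drug D has the higher rate, yet pooled Drug L does — Simpson's reversal.
The distribution of viral load is itself part of what the drug does — it is an intermediate outcome. Holding it fixed would remove that part of the effect; the total effect is the pooled difference.
Pooled: Drug L 68.7% vs Drug D 45.1%; Drug L is higher overall.

increases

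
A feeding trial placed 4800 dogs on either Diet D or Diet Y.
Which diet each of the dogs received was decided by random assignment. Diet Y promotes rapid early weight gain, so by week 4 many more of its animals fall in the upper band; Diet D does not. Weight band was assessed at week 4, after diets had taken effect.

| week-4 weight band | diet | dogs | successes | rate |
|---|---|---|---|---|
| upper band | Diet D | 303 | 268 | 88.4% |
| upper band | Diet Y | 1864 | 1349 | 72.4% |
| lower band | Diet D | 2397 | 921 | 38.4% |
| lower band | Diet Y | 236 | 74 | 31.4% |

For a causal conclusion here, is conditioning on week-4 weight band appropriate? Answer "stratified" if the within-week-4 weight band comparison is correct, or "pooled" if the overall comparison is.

Within every week-4 weight band level Diet D has the higher rate, yet pooled Diet Y does — Simpson's reversal.
Week-4 weight band lies on the pathway diet → week-4 weight band → outcome, so adjusting for it blocks the indirect effect. For the total causal effect of diet, use the unadjusted pooled rates.
Pooled: Diet D 44.0% vs Diet Y 67.8%; Diet Y is higher overall.

pooled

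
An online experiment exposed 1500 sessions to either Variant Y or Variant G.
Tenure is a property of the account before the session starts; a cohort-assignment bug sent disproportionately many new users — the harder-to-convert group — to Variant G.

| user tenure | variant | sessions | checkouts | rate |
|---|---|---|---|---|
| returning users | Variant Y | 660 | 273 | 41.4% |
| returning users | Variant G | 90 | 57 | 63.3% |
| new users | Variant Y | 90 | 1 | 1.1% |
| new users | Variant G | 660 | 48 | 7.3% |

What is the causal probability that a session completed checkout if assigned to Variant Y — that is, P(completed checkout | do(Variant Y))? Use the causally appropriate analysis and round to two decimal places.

Since user tenure is a pre-existing factor (not a product of the variant) and it affects the outcome on its own, it is a confounder. The stratified rates, not the pooled rate, identify the causal effect.
Standardising Variant Y to the population user tenure mix: 0.500·273/660 + 0.500·1/90 = 0.212.

0.21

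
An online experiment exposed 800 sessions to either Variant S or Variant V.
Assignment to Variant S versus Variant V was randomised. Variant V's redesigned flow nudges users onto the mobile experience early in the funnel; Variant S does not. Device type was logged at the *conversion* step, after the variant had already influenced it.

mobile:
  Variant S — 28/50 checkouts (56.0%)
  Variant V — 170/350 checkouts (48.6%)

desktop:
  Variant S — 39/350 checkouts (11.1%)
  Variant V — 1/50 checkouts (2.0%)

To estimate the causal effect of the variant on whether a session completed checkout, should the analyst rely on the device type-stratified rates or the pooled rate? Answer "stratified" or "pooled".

The distribution of device type is itself part of what the variant does — it is an intermediate outcome. Holding it fixed would remove that part of the effect; the total effect is the pooled difference.
Pooled: Variant S 16.8% vs Variant V 42.8%; Variant V is higher overall.

pooled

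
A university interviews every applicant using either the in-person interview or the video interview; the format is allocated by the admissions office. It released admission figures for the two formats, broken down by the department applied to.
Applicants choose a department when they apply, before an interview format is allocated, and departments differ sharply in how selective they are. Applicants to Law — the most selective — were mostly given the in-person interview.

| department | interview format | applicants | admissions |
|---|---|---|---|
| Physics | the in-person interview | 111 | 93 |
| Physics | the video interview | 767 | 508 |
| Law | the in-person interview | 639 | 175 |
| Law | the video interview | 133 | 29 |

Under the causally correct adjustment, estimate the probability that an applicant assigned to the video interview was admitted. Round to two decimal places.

0.45

Here department is a common cause — it drives both which interview format a case falls under and the outcome. The crude comparison mixes populations; the stratum-specific rates are the causally relevant ones.
Standardising the video interview to the population department mix: 0.532·508/767 + 0.468·29/133 = 0.454.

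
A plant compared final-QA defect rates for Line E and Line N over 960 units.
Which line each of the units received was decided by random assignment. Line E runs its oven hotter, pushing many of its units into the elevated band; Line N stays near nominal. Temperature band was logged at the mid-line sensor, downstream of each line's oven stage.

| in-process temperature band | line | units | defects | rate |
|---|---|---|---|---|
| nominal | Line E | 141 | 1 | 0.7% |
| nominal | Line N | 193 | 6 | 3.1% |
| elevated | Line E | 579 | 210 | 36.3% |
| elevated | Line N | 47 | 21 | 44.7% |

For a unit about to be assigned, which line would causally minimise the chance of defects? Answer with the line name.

Line N

In-process temperature band lies on the pathway line → in-process temperature band → outcome, so adjusting for it blocks the indirect effect. For the total causal effect of line, use the unadjusted pooled rates.
Pooled: Line E 29.3% vs Line N 11.2%; Line N is lower overall.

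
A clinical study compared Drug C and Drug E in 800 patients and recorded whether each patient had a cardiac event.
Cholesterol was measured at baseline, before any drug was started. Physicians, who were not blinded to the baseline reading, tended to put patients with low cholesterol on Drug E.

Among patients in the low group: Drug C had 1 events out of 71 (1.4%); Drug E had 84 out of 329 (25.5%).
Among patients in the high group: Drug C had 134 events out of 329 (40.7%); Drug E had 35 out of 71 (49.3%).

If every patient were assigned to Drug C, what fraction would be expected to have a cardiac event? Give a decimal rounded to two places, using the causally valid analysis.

The cholesterol-specific comparison favours Drug C throughout, but the pooled figures favour Drug E. The question is whether to condition on cholesterol.
The imbalance in cholesterol arose from how patients were allocated, not from anything the drug did; and cholesterol independently affects the outcome. The pooled gap is confounded — condition on cholesterol.
Standardising Drug C to the population cholesterol mix: 0.500·1/71 + 0.500·134/329 = 0.211.

0.21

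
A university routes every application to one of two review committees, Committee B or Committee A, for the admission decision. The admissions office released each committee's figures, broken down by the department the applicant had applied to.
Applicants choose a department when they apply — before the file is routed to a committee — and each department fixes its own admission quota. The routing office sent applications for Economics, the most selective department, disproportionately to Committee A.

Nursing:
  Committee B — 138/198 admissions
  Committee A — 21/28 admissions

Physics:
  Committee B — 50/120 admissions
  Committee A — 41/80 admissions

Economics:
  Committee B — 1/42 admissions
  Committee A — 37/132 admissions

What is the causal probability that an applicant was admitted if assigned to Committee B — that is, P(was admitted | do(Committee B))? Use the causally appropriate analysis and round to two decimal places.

0.41

Department satisfies the back-door criterion: it is not a descendant of the review committee, and it blocks the spurious path from review committee to outcome. Adjusting for it (i.e., using the within-department rates) gives the causal effect.
Standardising Committee B to the population department mix: 0.377·138/198 + 0.333·50/120 + 0.290·1/42 = 0.408.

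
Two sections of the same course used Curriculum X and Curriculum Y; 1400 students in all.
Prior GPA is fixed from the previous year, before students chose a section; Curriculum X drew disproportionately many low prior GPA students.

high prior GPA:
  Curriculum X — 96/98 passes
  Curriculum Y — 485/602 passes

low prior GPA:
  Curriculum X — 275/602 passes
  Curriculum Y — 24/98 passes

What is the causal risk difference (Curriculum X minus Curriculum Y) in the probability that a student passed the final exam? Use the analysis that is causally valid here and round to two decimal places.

+0.19

The stratified and pooled comparisons disagree (Curriculum X wins within each prior GPA band; Curriculum Y wins overall), so the answer turns on the causal role of prior GPA band.
Here prior GPA band is a common cause — it drives both which teaching method a case falls under and the outcome. The crude comparison mixes populations; the stratum-specific rates are the causally relevant ones.
Adjusting over the population distribution of prior GPA band: 0.500·(0.980−0.806) + 0.500·(0.457−0.245) = +0.193.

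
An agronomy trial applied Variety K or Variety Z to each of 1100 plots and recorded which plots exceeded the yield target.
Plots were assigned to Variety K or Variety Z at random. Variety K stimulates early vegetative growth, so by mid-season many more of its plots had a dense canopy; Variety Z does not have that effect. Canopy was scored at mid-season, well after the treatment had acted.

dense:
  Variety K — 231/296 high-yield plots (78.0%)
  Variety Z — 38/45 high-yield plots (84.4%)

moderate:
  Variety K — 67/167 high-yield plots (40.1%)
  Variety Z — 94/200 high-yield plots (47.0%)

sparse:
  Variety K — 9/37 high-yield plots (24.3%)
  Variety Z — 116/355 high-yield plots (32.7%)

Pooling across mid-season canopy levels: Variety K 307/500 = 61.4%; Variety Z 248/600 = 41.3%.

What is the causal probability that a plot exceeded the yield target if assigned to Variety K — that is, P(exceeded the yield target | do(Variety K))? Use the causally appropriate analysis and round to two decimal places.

Mid-season canopy is recorded after the variety and is itself shifted by it — it sits on the causal path from variety to outcome. Conditioning on a mediator would strip out part of the effect we want; the pooled comparison gives the total causal effect.
So P(outcome | do(Variety K)) is just the pooled rate for Variety K: 307/500 = 0.614.

0.61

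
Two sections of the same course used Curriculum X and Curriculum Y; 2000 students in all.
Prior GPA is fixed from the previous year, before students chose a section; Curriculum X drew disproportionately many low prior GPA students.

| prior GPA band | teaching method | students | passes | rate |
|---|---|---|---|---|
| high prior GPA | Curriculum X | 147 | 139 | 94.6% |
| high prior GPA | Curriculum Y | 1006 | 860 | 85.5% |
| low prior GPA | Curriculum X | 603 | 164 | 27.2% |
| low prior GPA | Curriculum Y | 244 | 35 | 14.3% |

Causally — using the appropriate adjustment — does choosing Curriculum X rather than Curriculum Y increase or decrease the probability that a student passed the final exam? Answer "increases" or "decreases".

increases

Prior GPA band differs across teaching methods for reasons unrelated to any effect of the teaching method itself, and it separately predicts the outcome — a classic confounder. We must compare within prior GPA band levels.
Within each level — high prior GPA: 94.6% vs 85.5%; low prior GPA: 27.2% vs 14.3% — Curriculum X is higher every time.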